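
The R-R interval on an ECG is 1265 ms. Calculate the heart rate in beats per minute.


HR = 60 / RR_interval(s)
RR = 1265 ms = 1.265 s
HR = 60 / 1.265 = 47.43 bpm


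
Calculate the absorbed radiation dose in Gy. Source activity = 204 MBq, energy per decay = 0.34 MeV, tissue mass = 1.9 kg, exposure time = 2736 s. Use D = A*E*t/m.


A = 204 MBq = 2.0400e+08 Bq
E = 0.34 MeV = 5.4468e-14 J
D = A*E*t/m = 2.0400e+08*5.4468e-14*2736/1.9
D = 0.016 Gy


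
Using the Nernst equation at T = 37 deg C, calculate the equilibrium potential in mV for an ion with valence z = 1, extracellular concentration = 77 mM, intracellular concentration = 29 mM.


E = (RT/(zF)) * ln(C_out/C_in)
T = 37 + 273.15 = 310.15 K
E = (8.314 * 310.15 / (1 * 96485)) * ln(77/29)
E = 26.1 mV


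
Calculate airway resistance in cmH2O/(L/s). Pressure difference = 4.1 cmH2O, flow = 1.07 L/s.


R = dP / flow
R = 4.1 / 1.07
R = 3.832 cmH2O/(L/s)


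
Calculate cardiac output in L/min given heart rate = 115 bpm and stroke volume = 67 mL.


CO = HR * SV
CO = 115 * 67 / 1000
CO = 7.705 L/min


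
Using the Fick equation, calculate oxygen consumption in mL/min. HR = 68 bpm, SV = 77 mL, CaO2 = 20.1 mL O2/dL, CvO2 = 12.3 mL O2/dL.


CO = HR*SV = 68*77/1000 = 5.236 L/min
a-v O2 diff = 20.1 - 12.3 = 7.8 mL/dL
VO2 = CO * (CaO2-CvO2) * 10 dL/L
VO2 = 5.236 * 7.8 * 10
VO2 = 408.4 mL/min


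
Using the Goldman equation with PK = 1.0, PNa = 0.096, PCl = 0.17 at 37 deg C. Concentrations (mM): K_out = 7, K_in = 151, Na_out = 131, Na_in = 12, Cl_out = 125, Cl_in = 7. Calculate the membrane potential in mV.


Vm = (RT/F)*ln((PK*Ko + PNa*Nao + PCl*Cli)/(PK*Ki + PNa*Nai + PCl*Clo))
Numer = 20.766, Denom = 173.402
Vm = -56.72 mV


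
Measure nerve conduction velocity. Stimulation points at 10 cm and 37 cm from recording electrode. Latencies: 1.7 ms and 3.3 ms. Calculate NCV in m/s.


Distance = (37 - 10) / 100 = 0.27 m
dt = (3.3 - 1.7) / 1000 = 0.0016 s
NCV = dist / dt = 168.8 m/s


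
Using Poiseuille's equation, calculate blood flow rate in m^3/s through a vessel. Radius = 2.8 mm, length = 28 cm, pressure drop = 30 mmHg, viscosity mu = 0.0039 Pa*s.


Q = pi*r^4*dP / (8*mu*L)
r = 0.0028 m, L = 0.28 m
dP = 30 mmHg = 3999.66 Pa
Q = 8.8408e-05 m^3/s


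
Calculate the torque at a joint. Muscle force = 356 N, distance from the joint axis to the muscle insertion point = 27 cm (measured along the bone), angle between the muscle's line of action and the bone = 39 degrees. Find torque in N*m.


Torque = F * d * sin(theta)   (moment arm = d*sin(theta))
d = 27 cm = 0.27 m
Torque = 356 * 0.27 * sin(39)
Torque = 60.49 N*m


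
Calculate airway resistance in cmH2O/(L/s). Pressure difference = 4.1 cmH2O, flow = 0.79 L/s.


R = dP / flow
R = 4.1 / 0.79
R = 5.19 cmH2O/(L/s)


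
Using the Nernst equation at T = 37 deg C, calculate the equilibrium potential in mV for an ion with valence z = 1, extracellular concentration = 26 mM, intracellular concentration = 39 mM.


E = (RT/(zF)) * ln(C_out/C_in)
T = 37 + 273.15 = 310.15 K
E = (8.314 * 310.15 / (1 * 96485)) * ln(26/39)
E = -10.84 mV


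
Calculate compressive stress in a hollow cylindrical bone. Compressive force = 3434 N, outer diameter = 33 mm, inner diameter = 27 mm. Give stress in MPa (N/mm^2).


A = pi*(r_o^2 - r_i^2)
r_o = 16.5 mm, r_i = 13.5 mm
A = 282.743 mm^2
sigma = F/A = 3434 / 282.743
sigma = 12.15 MPa


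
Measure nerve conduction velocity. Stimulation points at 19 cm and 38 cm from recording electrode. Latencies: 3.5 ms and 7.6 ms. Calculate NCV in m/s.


Distance = (38 - 19) / 100 = 0.19 m
dt = (7.6 - 3.5) / 1000 = 0.0041 s
NCV = dist / dt = 46.34 m/s


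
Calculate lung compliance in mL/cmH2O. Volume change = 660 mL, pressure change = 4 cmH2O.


C = dV / dP
C = 660 / 4
C = 165 mL/cmH2O


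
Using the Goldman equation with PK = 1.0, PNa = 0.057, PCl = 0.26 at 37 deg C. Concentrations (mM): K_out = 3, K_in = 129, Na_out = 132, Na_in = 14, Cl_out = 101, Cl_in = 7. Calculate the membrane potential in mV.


Vm = (RT/F)*ln((PK*Ko + PNa*Nao + PCl*Cli)/(PK*Ki + PNa*Nai + PCl*Clo))
Numer = 12.344, Denom = 156.058
Vm = -67.8 mV


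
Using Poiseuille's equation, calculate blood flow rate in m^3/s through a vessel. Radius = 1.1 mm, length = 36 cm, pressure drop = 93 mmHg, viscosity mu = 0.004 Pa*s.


Q = pi*r^4*dP / (8*mu*L)
r = 0.0011 m, L = 0.36 m
dP = 93 mmHg = 12398.946 Pa
Q = 4.9505e-06 m^3/s


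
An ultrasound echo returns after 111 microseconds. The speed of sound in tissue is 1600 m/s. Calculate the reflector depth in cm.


depth = c * t / 2
t = 111 us = 1.1100e-04 s
depth = 1600 * 1.1100e-04 / 2
depth = 0.0888 m = 8.88 cm


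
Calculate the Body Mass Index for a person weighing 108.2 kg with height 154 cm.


BMI = weight / height^2
height = 154 cm = 1.54 m
BMI = 108.2 / 1.54^2
BMI = 45.62 kg/m^2


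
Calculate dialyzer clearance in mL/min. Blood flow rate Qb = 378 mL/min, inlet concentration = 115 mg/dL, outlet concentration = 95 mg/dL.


K = Qb * (Cb_in - Cb_out) / Cb_in
K = 378 * (115 - 95) / 115
K = 65.74 mL/min


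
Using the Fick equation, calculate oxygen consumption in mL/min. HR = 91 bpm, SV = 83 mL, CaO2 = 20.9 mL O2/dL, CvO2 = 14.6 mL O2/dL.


CO = HR*SV = 91*83/1000 = 7.553 L/min
a-v O2 diff = 20.9 - 14.6 = 6.3 mL/dL
VO2 = CO * (CaO2-CvO2) * 10 dL/L
VO2 = 7.553 * 6.3 * 10
VO2 = 475.8 mL/min


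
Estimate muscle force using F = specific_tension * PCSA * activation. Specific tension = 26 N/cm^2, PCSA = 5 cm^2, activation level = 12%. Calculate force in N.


F = sigma * PCSA * activation
F = 26 * 5 * 0.12
F = 15.6 N


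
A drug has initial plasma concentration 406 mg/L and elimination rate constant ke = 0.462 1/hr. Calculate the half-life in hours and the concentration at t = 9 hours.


t_half = ln(2) / ke = 0.693147 / 0.462 = 1.5 hr
C(t) = C0 * exp(-ke*t) = 406 * exp(-0.462*9)
C(9) = 6.349 mg/L


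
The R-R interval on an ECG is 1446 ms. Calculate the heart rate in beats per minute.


HR = 60 / RR_interval(s)
RR = 1446 ms = 1.446 s
HR = 60 / 1.446 = 41.49 bpm


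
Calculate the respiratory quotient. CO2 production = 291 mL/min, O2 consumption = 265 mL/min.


RQ = VCO2 / VO2
RQ = 291 / 265
RQ = 1.098


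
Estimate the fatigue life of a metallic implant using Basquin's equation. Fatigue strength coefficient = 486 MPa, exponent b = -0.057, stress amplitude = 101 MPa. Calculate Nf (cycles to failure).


sigma_a = sigma_f' * (2Nf)^b
2Nf = (sigma_a/sigma_f')^(1/b)
2Nf = (101/486)^(1/-0.057)
2Nf = 9.3419333e+11
Nf = 4.6710e+11


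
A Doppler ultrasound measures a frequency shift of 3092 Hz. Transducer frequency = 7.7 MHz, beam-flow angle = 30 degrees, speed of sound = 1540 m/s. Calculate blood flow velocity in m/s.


v = fd * c / (2 * f0 * cos(theta))
v = 3092 * 1540 / (2 * 7.7000e+06 * cos(30))
v = 0.357 m/s


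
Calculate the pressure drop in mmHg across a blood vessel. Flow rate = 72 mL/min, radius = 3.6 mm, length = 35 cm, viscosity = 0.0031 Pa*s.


dP = 8*mu*L*Q / (pi*r^4)
Q = 72 mL/min = 1.2e-06 m^3/s
dP = 19.7397 Pa = 19.7397 / 133.322 mmHg = 0.1481 mmHg


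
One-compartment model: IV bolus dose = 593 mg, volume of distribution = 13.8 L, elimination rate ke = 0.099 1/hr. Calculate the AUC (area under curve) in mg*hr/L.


C0 = Dose/Vd = 593/13.8 = 42.971 mg/L
AUC = C0/ke = 42.971/0.099
AUC = 434.1 mg*hr/L


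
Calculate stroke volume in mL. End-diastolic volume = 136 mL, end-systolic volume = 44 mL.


SV = EDV - ESV
SV = 136 - 44
SV = 92 mL


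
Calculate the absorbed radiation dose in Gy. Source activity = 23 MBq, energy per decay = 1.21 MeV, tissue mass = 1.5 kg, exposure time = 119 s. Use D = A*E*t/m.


A = 23 MBq = 2.3000e+07 Bq
E = 1.21 MeV = 1.93842e-13 J
D = A*E*t/m = 2.3000e+07*1.93842e-13*119/1.5
D = 3.5370e-04 Gy


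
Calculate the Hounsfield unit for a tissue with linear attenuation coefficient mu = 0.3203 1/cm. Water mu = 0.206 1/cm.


HU = ((mu_tissue - mu_water) / mu_water) * 1000
HU = ((0.3203 - 0.206) / 0.206) * 1000
HU = 554.9


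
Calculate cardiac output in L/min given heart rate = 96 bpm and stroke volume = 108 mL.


CO = HR * SV
CO = 96 * 108 / 1000
CO = 10.37 L/min


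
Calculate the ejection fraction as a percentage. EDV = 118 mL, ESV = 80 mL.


SV = EDV - ESV = 118 - 80 = 38 mL
EF = SV/EDV * 100 = 38/118 * 100
EF = 32.2%


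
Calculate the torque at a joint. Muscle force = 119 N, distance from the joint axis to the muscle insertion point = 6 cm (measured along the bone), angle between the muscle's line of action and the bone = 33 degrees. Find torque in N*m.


Torque = F * d * sin(theta)   (moment arm = d*sin(theta))
d = 6 cm = 0.06 m
Torque = 119 * 0.06 * sin(33)
Torque = 3.889 N*m


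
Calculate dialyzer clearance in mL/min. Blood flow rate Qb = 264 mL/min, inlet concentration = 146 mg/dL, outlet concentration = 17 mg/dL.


K = Qb * (Cb_in - Cb_out) / Cb_in
K = 264 * (146 - 17) / 146
K = 233.3 mL/min


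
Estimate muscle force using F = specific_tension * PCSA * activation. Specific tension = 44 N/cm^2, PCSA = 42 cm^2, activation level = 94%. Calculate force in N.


F = sigma * PCSA * activation
F = 44 * 42 * 0.94
F = 1737 N


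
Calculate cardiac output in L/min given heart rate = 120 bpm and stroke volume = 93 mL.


CO = HR * SV
CO = 120 * 93 / 1000
CO = 11.16 L/min


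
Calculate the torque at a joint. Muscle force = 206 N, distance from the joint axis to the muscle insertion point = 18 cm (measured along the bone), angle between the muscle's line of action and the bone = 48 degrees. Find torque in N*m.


Torque = F * d * sin(theta)   (moment arm = d*sin(theta))
d = 18 cm = 0.18 m
Torque = 206 * 0.18 * sin(48)
Torque = 27.56 N*m


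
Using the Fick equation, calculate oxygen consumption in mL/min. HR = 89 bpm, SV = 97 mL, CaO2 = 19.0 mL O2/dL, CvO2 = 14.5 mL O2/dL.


CO = HR*SV = 89*97/1000 = 8.633 L/min
a-v O2 diff = 19.0 - 14.5 = 4.5 mL/dL
VO2 = CO * (CaO2-CvO2) * 10 dL/L
VO2 = 8.633 * 4.5 * 10
VO2 = 388.5 mL/min


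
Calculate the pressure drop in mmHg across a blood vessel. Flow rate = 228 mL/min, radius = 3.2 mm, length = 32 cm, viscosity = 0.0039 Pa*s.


dP = 8*mu*L*Q / (pi*r^4)
Q = 228 mL/min = 3.8e-06 m^3/s
dP = 115.17 Pa = 115.17 / 133.322 mmHg = 0.8638 mmHg


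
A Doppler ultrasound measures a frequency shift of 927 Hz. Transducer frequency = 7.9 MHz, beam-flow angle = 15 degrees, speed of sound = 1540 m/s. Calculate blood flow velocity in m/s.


v = fd * c / (2 * f0 * cos(theta))
v = 927 * 1540 / (2 * 7.9000e+06 * cos(15))
v = 0.09354 m/s


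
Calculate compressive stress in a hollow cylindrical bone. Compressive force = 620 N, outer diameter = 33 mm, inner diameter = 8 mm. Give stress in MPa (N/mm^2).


A = pi*(r_o^2 - r_i^2)
r_o = 16.5 mm, r_i = 4 mm
A = 805.033 mm^2
sigma = F/A = 620 / 805.033
sigma = 0.7702 MPa


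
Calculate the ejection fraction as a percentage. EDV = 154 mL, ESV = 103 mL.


SV = EDV - ESV = 154 - 103 = 51 mL
EF = SV/EDV * 100 = 51/154 * 100
EF = 33.12%


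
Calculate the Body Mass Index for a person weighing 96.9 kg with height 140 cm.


BMI = weight / height^2
height = 140 cm = 1.4 m
BMI = 96.9 / 1.4^2
BMI = 49.44 kg/m^2


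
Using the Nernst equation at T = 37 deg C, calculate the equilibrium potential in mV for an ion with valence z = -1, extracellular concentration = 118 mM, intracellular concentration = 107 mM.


E = (RT/(zF)) * ln(C_out/C_in)
T = 37 + 273.15 = 310.15 K
E = (8.314 * 310.15 / (-1 * 96485)) * ln(118/107)
E = -2.615 mV


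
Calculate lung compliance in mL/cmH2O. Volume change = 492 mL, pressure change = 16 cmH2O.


C = dV / dP
C = 492 / 16
C = 30.75 mL/cmH2O


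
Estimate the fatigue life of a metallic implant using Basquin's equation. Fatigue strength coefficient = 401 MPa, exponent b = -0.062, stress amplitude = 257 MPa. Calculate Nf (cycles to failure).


sigma_a = sigma_f' * (2Nf)^b
2Nf = (sigma_a/sigma_f')^(1/b)
2Nf = (257/401)^(1/-0.062)
2Nf = 1307.105
Nf = 653.6


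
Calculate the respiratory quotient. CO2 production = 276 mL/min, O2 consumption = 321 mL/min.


RQ = VCO2 / VO2
RQ = 276 / 321
RQ = 0.8598


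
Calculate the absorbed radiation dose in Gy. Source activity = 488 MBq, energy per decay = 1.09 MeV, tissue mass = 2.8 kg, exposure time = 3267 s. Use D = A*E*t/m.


A = 488 MBq = 4.8800e+08 Bq
E = 1.09 MeV = 1.74618e-13 J
D = A*E*t/m = 4.8800e+08*1.74618e-13*3267/2.8
D = 0.09943 Gy


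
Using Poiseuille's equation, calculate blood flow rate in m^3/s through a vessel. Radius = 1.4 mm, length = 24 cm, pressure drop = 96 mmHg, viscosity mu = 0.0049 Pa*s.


Q = pi*r^4*dP / (8*mu*L)
r = 0.0014 m, L = 0.24 m
dP = 96 mmHg = 12798.912 Pa
Q = 1.6419e-05 m^3/s


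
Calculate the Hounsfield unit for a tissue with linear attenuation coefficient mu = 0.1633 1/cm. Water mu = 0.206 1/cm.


HU = ((mu_tissue - mu_water) / mu_water) * 1000
HU = ((0.1633 - 0.206) / 0.206) * 1000
HU = -207.3


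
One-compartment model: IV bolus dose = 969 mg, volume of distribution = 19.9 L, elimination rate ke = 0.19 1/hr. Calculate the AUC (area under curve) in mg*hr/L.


C0 = Dose/Vd = 969/19.9 = 48.6935 mg/L
AUC = C0/ke = 48.6935/0.19
AUC = 256.3 mg*hr/L


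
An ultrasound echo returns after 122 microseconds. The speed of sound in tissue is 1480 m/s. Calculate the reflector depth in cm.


depth = c * t / 2
t = 122 us = 1.2200e-04 s
depth = 1480 * 1.2200e-04 / 2
depth = 0.09028 m = 9.028 cm


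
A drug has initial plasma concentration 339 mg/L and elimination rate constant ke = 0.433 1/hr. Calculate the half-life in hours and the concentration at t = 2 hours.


t_half = ln(2) / ke = 0.693147 / 0.433 = 1.601 hr
C(t) = C0 * exp(-ke*t) = 339 * exp(-0.433*2)
C(2) = 142.6 mg/L


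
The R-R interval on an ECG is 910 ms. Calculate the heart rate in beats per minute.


HR = 60 / RR_interval(s)
RR = 910 ms = 0.91 s
HR = 60 / 0.91 = 65.93 bpm


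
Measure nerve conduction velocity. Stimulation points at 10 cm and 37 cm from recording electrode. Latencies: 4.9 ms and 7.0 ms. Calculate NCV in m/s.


Distance = (37 - 10) / 100 = 0.27 m
dt = (7.0 - 4.9) / 1000 = 0.0021 s
NCV = dist / dt = 128.6 m/s


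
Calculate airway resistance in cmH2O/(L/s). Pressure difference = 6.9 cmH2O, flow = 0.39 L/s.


R = dP / flow
R = 6.9 / 0.39
R = 17.69 cmH2O/(L/s)


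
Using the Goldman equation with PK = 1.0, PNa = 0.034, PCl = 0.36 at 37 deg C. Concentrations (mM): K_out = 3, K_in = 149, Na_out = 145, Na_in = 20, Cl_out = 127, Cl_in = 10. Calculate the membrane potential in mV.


Vm = (RT/F)*ln((PK*Ko + PNa*Nao + PCl*Cli)/(PK*Ki + PNa*Nai + PCl*Clo))
Numer = 11.53, Denom = 195.4
Vm = -75.64 mV


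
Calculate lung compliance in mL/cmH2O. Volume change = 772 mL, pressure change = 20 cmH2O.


C = dV / dP
C = 772 / 20
C = 38.6 mL/cmH2O


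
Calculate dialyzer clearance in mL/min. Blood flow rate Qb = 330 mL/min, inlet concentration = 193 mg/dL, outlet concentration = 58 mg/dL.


K = Qb * (Cb_in - Cb_out) / Cb_in
K = 330 * (193 - 58) / 193
K = 230.8 mL/min


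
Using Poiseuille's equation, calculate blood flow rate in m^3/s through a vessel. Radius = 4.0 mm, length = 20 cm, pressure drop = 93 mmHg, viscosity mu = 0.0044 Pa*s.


Q = pi*r^4*dP / (8*mu*L)
r = 0.004 m, L = 0.2 m
dP = 93 mmHg = 12398.946 Pa
Q = 0.001416 m^3/s


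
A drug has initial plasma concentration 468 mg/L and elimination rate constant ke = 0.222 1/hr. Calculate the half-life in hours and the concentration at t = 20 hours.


t_half = ln(2) / ke = 0.693147 / 0.222 = 3.122 hr
C(t) = C0 * exp(-ke*t) = 468 * exp(-0.222*20)
C(20) = 5.52 mg/L


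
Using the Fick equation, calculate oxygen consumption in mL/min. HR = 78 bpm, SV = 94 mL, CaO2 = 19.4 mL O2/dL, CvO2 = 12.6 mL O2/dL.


CO = HR*SV = 78*94/1000 = 7.332 L/min
a-v O2 diff = 19.4 - 12.6 = 6.8 mL/dL
VO2 = CO * (CaO2-CvO2) * 10 dL/L
VO2 = 7.332 * 6.8 * 10
VO2 = 498.6 mL/min


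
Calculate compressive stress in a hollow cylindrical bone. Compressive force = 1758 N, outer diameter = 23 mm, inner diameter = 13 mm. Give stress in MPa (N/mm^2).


A = pi*(r_o^2 - r_i^2)
r_o = 11.5 mm, r_i = 6.5 mm
A = 282.743 mm^2
sigma = F/A = 1758 / 282.743
sigma = 6.218 MPa


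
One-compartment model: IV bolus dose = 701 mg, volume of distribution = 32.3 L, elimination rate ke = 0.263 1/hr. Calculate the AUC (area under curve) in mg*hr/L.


C0 = Dose/Vd = 701/32.3 = 21.7028 mg/L
AUC = C0/ke = 21.7028/0.263
AUC = 82.52 mg*hr/L


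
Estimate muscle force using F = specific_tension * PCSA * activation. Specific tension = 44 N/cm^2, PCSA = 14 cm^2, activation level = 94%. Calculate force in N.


F = sigma * PCSA * activation
F = 44 * 14 * 0.94
F = 579 N


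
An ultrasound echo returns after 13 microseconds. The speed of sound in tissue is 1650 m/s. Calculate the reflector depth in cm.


depth = c * t / 2
t = 13 us = 1.3000e-05 s
depth = 1650 * 1.3000e-05 / 2
depth = 0.010725 m = 1.0725 cm


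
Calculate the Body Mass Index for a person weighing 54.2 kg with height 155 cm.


BMI = weight / height^2
height = 155 cm = 1.55 m
BMI = 54.2 / 1.55^2
BMI = 22.56 kg/m^2


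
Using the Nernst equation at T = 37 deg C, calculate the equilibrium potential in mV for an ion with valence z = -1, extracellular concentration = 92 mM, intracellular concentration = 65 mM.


E = (RT/(zF)) * ln(C_out/C_in)
T = 37 + 273.15 = 310.15 K
E = (8.314 * 310.15 / (-1 * 96485)) * ln(92/65)
E = -9.284 mV


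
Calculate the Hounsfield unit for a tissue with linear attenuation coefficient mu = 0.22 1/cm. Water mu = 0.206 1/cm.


HU = ((mu_tissue - mu_water) / mu_water) * 1000
HU = ((0.22 - 0.206) / 0.206) * 1000
HU = 67.96


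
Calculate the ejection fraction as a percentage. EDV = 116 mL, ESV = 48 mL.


SV = EDV - ESV = 116 - 48 = 68 mL
EF = SV/EDV * 100 = 68/116 * 100
EF = 58.62%


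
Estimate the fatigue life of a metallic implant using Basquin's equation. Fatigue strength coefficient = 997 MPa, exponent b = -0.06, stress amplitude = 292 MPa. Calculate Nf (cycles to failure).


sigma_a = sigma_f' * (2Nf)^b
2Nf = (sigma_a/sigma_f')^(1/b)
2Nf = (292/997)^(1/-0.06)
2Nf = 7.7363917e+08
Nf = 3.8682e+08


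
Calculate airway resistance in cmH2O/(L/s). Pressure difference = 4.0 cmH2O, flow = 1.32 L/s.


R = dP / flow
R = 4.0 / 1.32
R = 3.03 cmH2O/(L/s)


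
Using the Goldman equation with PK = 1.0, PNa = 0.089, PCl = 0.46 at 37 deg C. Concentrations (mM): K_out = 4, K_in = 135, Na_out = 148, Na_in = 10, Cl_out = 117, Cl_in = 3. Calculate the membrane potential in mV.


Vm = (RT/F)*ln((PK*Ko + PNa*Nao + PCl*Cli)/(PK*Ki + PNa*Nai + PCl*Clo))
Numer = 18.552, Denom = 189.71
Vm = -62.13 mV


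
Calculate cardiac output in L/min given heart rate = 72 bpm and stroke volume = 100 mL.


CO = HR * SV
CO = 72 * 100 / 1000
CO = 7.2 L/min


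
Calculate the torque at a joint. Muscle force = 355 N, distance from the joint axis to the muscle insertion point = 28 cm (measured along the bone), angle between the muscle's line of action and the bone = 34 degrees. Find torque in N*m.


Torque = F * d * sin(theta)   (moment arm = d*sin(theta))
d = 28 cm = 0.28 m
Torque = 355 * 0.28 * sin(34)
Torque = 55.58 N*m


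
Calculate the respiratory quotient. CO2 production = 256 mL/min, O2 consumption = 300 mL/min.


RQ = VCO2 / VO2
RQ = 256 / 300
RQ = 0.8533


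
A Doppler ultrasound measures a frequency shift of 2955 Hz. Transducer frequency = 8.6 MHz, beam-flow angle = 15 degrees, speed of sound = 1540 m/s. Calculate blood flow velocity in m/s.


v = fd * c / (2 * f0 * cos(theta))
v = 2955 * 1540 / (2 * 8.6000e+06 * cos(15))
v = 0.2739 m/s


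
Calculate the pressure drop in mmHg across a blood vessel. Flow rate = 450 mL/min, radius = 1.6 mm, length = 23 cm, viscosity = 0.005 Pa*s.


dP = 8*mu*L*Q / (pi*r^4)
Q = 450 mL/min = 7.5e-06 m^3/s
dP = 3351.35 Pa = 3351.35 / 133.322 mmHg = 25.14 mmHg


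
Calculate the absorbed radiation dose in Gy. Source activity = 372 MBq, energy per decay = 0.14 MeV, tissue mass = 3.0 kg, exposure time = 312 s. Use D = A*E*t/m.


A = 372 MBq = 3.7200e+08 Bq
E = 0.14 MeV = 2.2428e-14 J
D = A*E*t/m = 3.7200e+08*2.2428e-14*312/3.0
D = 8.6769e-04 Gy


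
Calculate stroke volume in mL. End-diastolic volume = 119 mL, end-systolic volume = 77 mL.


SV = EDV - ESV
SV = 119 - 77
SV = 42 mL


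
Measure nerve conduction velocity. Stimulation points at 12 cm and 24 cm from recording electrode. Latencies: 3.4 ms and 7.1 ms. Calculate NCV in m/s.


Distance = (24 - 12) / 100 = 0.12 m
dt = (7.1 - 3.4) / 1000 = 0.0037 s
NCV = dist / dt = 32.43 m/s


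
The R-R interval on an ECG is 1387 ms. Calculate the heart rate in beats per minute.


HR = 60 / RR_interval(s)
RR = 1387 ms = 1.387 s
HR = 60 / 1.387 = 43.26 bpm


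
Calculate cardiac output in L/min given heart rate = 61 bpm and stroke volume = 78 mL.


CO = HR * SV
CO = 61 * 78 / 1000
CO = 4.758 L/min


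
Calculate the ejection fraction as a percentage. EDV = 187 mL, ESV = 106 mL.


SV = EDV - ESV = 187 - 106 = 81 mL
EF = SV/EDV * 100 = 81/187 * 100
EF = 43.32%


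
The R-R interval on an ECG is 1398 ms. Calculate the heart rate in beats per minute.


HR = 60 / RR_interval(s)
RR = 1398 ms = 1.398 s
HR = 60 / 1.398 = 42.92 bpm


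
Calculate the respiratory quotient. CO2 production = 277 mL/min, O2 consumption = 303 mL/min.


RQ = VCO2 / VO2
RQ = 277 / 303
RQ = 0.9142


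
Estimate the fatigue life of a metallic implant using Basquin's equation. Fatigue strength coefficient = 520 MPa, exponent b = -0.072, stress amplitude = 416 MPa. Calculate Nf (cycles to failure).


sigma_a = sigma_f' * (2Nf)^b
2Nf = (sigma_a/sigma_f')^(1/b)
2Nf = (416/520)^(1/-0.072)
2Nf = 22.180555
Nf = 11.09


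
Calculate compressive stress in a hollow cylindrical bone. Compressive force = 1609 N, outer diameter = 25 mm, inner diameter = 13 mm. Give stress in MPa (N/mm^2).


A = pi*(r_o^2 - r_i^2)
r_o = 12.5 mm, r_i = 6.5 mm
A = 358.142 mm^2
sigma = F/A = 1609 / 358.142
sigma = 4.493 MPa


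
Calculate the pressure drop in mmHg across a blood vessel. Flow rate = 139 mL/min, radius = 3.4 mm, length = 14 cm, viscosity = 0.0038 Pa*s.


dP = 8*mu*L*Q / (pi*r^4)
Q = 139 mL/min = 2.31667e-06 m^3/s
dP = 23.4855 Pa = 23.4855 / 133.322 mmHg = 0.1762 mmHg


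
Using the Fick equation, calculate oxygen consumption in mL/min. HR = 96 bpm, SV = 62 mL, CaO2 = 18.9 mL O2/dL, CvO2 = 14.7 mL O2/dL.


CO = HR*SV = 96*62/1000 = 5.952 L/min
a-v O2 diff = 18.9 - 14.7 = 4.2 mL/dL
VO2 = CO * (CaO2-CvO2) * 10 dL/L
VO2 = 5.952 * 4.2 * 10
VO2 = 250 mL/min


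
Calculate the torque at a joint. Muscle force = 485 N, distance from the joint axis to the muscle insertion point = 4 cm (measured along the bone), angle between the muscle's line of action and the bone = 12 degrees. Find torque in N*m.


Torque = F * d * sin(theta)   (moment arm = d*sin(theta))
d = 4 cm = 0.04 m
Torque = 485 * 0.04 * sin(12)
Torque = 4.033 N*m


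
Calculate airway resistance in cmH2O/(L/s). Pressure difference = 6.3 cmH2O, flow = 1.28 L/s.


R = dP / flow
R = 6.3 / 1.28
R = 4.922 cmH2O/(L/s)


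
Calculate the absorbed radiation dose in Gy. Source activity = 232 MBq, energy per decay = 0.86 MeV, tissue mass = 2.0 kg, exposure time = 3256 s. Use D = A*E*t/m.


A = 232 MBq = 2.3200e+08 Bq
E = 0.86 MeV = 1.37772e-13 J
D = A*E*t/m = 2.3200e+08*1.37772e-13*3256/2.0
D = 0.05204 Gy


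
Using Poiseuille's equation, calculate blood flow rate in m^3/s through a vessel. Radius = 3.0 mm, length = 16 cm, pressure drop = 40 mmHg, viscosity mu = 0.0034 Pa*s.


Q = pi*r^4*dP / (8*mu*L)
r = 0.003 m, L = 0.16 m
dP = 40 mmHg = 5332.88 Pa
Q = 3.1182e-04 m^3/s


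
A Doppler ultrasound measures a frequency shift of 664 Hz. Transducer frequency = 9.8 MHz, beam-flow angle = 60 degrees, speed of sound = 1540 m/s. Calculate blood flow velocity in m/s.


v = fd * c / (2 * f0 * cos(theta))
v = 664 * 1540 / (2 * 9.8000e+06 * cos(60))
v = 0.1043 m/s


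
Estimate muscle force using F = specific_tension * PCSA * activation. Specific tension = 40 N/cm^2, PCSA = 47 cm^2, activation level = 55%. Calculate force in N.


F = sigma * PCSA * activation
F = 40 * 47 * 0.55
F = 1034 N


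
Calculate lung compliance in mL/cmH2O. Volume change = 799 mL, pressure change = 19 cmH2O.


C = dV / dP
C = 799 / 19
C = 42.05 mL/cmH2O


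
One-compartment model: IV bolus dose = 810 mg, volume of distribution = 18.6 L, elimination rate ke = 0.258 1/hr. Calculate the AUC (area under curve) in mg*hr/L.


C0 = Dose/Vd = 810/18.6 = 43.5484 mg/L
AUC = C0/ke = 43.5484/0.258
AUC = 168.8 mg*hr/L


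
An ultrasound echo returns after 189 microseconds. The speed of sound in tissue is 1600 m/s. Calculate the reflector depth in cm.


depth = c * t / 2
t = 189 us = 1.8900e-04 s
depth = 1600 * 1.8900e-04 / 2
depth = 0.1512 m = 15.12 cm


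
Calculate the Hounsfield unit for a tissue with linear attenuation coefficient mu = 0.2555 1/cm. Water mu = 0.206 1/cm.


HU = ((mu_tissue - mu_water) / mu_water) * 1000
HU = ((0.2555 - 0.206) / 0.206) * 1000
HU = 240.3


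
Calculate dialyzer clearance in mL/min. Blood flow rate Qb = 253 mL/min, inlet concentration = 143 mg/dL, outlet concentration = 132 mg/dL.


K = Qb * (Cb_in - Cb_out) / Cb_in
K = 253 * (143 - 132) / 143
K = 19.46 mL/min


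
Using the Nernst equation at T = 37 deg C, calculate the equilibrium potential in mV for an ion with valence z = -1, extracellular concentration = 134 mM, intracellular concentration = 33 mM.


E = (RT/(zF)) * ln(C_out/C_in)
T = 37 + 273.15 = 310.15 K
E = (8.314 * 310.15 / (-1 * 96485)) * ln(134/33)
E = -37.45 mV


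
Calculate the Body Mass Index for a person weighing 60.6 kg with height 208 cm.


BMI = weight / height^2
height = 208 cm = 2.08 m
BMI = 60.6 / 2.08^2
BMI = 14.01 kg/m^2


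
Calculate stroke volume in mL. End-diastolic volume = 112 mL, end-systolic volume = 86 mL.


SV = EDV - ESV
SV = 112 - 86
SV = 26 mL


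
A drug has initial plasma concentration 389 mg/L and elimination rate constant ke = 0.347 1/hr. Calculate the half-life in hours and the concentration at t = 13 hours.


t_half = ln(2) / ke = 0.693147 / 0.347 = 1.998 hr
C(t) = C0 * exp(-ke*t) = 389 * exp(-0.347*13)
C(13) = 4.274 mg/L


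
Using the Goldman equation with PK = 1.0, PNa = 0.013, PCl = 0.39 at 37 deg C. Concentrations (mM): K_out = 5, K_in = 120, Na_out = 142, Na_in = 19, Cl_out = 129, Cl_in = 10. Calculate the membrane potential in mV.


Vm = (RT/F)*ln((PK*Ko + PNa*Nao + PCl*Cli)/(PK*Ki + PNa*Nai + PCl*Clo))
Numer = 10.746, Denom = 170.557
Vm = -73.88 mV


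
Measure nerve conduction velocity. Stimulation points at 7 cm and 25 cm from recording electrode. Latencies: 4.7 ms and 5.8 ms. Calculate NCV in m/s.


Distance = (25 - 7) / 100 = 0.18 m
dt = (5.8 - 4.7) / 1000 = 0.0011 s
NCV = dist / dt = 163.6 m/s


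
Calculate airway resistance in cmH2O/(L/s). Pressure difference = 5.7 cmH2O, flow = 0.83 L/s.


R = dP / flow
R = 5.7 / 0.83
R = 6.867 cmH2O/(L/s)


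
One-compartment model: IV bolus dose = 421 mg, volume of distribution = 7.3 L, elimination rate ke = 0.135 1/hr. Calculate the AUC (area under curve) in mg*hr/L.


C0 = Dose/Vd = 421/7.3 = 57.6712 mg/L
AUC = C0/ke = 57.6712/0.135
AUC = 427.2 mg*hr/L


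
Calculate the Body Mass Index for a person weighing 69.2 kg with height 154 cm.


BMI = weight / height^2
height = 154 cm = 1.54 m
BMI = 69.2 / 1.54^2
BMI = 29.18 kg/m^2


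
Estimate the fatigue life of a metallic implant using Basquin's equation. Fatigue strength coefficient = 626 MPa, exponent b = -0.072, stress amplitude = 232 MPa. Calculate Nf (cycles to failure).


sigma_a = sigma_f' * (2Nf)^b
2Nf = (sigma_a/sigma_f')^(1/b)
2Nf = (232/626)^(1/-0.072)
2Nf = 971203.85
Nf = 4.856e+05


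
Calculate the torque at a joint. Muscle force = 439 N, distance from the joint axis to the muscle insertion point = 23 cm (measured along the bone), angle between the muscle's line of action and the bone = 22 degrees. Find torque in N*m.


Torque = F * d * sin(theta)   (moment arm = d*sin(theta))
d = 23 cm = 0.23 m
Torque = 439 * 0.23 * sin(22)
Torque = 37.82 N*m


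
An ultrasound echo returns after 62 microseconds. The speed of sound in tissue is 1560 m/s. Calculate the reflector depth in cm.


depth = c * t / 2
t = 62 us = 6.2000e-05 s
depth = 1560 * 6.2000e-05 / 2
depth = 0.04836 m = 4.836 cm


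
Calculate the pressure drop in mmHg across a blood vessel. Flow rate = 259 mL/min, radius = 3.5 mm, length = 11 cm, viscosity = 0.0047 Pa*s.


dP = 8*mu*L*Q / (pi*r^4)
Q = 259 mL/min = 4.31667e-06 m^3/s
dP = 37.871 Pa = 37.871 / 133.322 mmHg = 0.2841 mmHg


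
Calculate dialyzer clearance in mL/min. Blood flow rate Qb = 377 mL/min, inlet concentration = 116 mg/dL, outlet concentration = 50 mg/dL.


K = Qb * (Cb_in - Cb_out) / Cb_in
K = 377 * (116 - 50) / 116
K = 214.5 mL/min


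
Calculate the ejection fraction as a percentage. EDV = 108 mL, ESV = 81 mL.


SV = EDV - ESV = 108 - 81 = 27 mL
EF = SV/EDV * 100 = 27/108 * 100
EF = 25%


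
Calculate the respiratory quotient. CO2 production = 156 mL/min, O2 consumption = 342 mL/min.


RQ = VCO2 / VO2
RQ = 156 / 342
RQ = 0.4561


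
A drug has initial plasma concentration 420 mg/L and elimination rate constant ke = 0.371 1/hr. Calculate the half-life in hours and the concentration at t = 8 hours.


t_half = ln(2) / ke = 0.693147 / 0.371 = 1.868 hr
C(t) = C0 * exp(-ke*t) = 420 * exp(-0.371*8)
C(8) = 21.59 mg/L


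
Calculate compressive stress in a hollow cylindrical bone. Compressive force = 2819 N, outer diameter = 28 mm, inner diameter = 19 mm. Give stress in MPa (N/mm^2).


A = pi*(r_o^2 - r_i^2)
r_o = 14 mm, r_i = 9.5 mm
A = 332.223 mm^2
sigma = F/A = 2819 / 332.223
sigma = 8.485 MPa


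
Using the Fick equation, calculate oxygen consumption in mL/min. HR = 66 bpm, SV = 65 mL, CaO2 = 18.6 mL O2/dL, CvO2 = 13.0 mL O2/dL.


CO = HR*SV = 66*65/1000 = 4.29 L/min
a-v O2 diff = 18.6 - 13.0 = 5.6 mL/dL
VO2 = CO * (CaO2-CvO2) * 10 dL/L
VO2 = 4.29 * 5.6 * 10
VO2 = 240.2 mL/min


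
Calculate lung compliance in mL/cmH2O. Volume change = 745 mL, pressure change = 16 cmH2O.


C = dV / dP
C = 745 / 16
C = 46.56 mL/cmH2O


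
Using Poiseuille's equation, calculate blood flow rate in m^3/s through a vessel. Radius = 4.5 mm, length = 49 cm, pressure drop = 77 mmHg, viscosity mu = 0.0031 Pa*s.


Q = pi*r^4*dP / (8*mu*L)
r = 0.0045 m, L = 0.49 m
dP = 77 mmHg = 10265.794 Pa
Q = 0.001088 m^3/s


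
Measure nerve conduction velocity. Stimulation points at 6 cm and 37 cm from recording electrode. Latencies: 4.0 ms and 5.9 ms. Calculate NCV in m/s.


Distance = (37 - 6) / 100 = 0.31 m
dt = (5.9 - 4.0) / 1000 = 0.0019 s
NCV = dist / dt = 163.2 m/s


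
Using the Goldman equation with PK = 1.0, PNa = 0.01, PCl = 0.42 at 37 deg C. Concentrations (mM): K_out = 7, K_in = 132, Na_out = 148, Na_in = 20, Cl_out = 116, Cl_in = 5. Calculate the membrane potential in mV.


Vm = (RT/F)*ln((PK*Ko + PNa*Nao + PCl*Cli)/(PK*Ki + PNa*Nai + PCl*Clo))
Numer = 10.58, Denom = 180.92
Vm = -75.88 mV


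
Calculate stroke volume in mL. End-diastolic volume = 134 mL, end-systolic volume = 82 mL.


SV = EDV - ESV
SV = 134 - 82
SV = 52 mL


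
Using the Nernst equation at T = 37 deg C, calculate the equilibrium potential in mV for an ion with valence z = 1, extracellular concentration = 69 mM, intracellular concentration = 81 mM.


E = (RT/(zF)) * ln(C_out/C_in)
T = 37 + 273.15 = 310.15 K
E = (8.314 * 310.15 / (1 * 96485)) * ln(69/81)
E = -4.285 mV


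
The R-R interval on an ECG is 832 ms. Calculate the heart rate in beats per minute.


HR = 60 / RR_interval(s)
RR = 832 ms = 0.832 s
HR = 60 / 0.832 = 72.12 bpm


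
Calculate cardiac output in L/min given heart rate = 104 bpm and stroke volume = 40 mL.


CO = HR * SV
CO = 104 * 40 / 1000
CO = 4.16 L/min


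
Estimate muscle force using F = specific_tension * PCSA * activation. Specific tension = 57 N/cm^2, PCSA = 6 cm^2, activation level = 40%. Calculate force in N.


F = sigma * PCSA * activation
F = 57 * 6 * 0.4
F = 136.8 N


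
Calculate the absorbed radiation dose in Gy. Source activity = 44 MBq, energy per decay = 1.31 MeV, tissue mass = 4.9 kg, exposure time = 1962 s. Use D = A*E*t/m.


A = 44 MBq = 4.4000e+07 Bq
E = 1.31 MeV = 2.09862e-13 J
D = A*E*t/m = 4.4000e+07*2.09862e-13*1962/4.9
D = 0.003697 Gy


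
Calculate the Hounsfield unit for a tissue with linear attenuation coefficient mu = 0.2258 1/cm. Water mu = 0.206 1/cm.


HU = ((mu_tissue - mu_water) / mu_water) * 1000
HU = ((0.2258 - 0.206) / 0.206) * 1000
HU = 96.12


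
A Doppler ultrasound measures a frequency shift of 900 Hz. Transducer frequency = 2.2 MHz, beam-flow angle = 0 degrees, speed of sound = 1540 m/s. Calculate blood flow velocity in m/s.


v = fd * c / (2 * f0 * cos(theta))
v = 900 * 1540 / (2 * 2.2000e+06 * cos(0))
v = 0.315 m/s


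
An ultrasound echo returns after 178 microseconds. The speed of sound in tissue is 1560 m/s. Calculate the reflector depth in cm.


depth = c * t / 2
t = 178 us = 1.7800e-04 s
depth = 1560 * 1.7800e-04 / 2
depth = 0.13884 m = 13.884 cm


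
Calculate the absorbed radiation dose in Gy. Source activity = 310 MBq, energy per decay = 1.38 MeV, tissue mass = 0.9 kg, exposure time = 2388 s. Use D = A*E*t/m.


A = 310 MBq = 3.1000e+08 Bq
E = 1.38 MeV = 2.21076e-13 J
D = A*E*t/m = 3.1000e+08*2.21076e-13*2388/0.9
D = 0.1818 Gy


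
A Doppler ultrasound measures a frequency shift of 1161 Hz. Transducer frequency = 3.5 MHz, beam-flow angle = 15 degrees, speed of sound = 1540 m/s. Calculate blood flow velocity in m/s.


v = fd * c / (2 * f0 * cos(theta))
v = 1161 * 1540 / (2 * 3.5000e+06 * cos(15))
v = 0.2644 m/s


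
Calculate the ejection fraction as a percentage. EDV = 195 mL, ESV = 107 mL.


SV = EDV - ESV = 195 - 107 = 88 mL
EF = SV/EDV * 100 = 88/195 * 100
EF = 45.13%


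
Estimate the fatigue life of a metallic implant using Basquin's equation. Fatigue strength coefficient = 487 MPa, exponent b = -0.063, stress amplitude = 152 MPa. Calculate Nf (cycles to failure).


sigma_a = sigma_f' * (2Nf)^b
2Nf = (sigma_a/sigma_f')^(1/b)
2Nf = (152/487)^(1/-0.063)
2Nf = 1.0635354e+08
Nf = 5.3177e+07


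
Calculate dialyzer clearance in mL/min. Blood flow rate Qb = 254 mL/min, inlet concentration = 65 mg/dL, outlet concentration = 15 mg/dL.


K = Qb * (Cb_in - Cb_out) / Cb_in
K = 254 * (65 - 15) / 65
K = 195.4 mL/min


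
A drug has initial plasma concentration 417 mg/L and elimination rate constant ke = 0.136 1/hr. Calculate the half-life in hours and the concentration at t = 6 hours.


t_half = ln(2) / ke = 0.693147 / 0.136 = 5.097 hr
C(t) = C0 * exp(-ke*t) = 417 * exp(-0.136*6)
C(6) = 184.4 mg/L


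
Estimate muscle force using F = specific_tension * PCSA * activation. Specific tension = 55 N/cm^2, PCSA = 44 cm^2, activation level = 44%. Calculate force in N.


F = sigma * PCSA * activation
F = 55 * 44 * 0.44
F = 1065 N


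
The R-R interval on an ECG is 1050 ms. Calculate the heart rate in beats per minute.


HR = 60 / RR_interval(s)
RR = 1050 ms = 1.05 s
HR = 60 / 1.05 = 57.14 bpm


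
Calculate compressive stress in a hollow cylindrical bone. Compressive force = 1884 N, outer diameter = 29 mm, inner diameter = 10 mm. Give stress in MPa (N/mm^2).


A = pi*(r_o^2 - r_i^2)
r_o = 14.5 mm, r_i = 5 mm
A = 581.98 mm^2
sigma = F/A = 1884 / 581.98
sigma = 3.237 MPa


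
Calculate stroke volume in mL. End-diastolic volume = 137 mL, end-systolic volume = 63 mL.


SV = EDV - ESV
SV = 137 - 63
SV = 74 mL


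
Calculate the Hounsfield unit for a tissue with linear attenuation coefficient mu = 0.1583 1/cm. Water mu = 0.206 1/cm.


HU = ((mu_tissue - mu_water) / mu_water) * 1000
HU = ((0.1583 - 0.206) / 0.206) * 1000
HU = -231.6


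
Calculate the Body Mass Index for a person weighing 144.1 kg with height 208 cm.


BMI = weight / height^2
height = 208 cm = 2.08 m
BMI = 144.1 / 2.08^2
BMI = 33.31 kg/m^2


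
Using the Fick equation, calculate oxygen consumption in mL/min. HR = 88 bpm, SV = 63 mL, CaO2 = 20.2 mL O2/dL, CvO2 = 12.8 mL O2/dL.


CO = HR*SV = 88*63/1000 = 5.544 L/min
a-v O2 diff = 20.2 - 12.8 = 7.4 mL/dL
VO2 = CO * (CaO2-CvO2) * 10 dL/L
VO2 = 5.544 * 7.4 * 10
VO2 = 410.3 mL/min


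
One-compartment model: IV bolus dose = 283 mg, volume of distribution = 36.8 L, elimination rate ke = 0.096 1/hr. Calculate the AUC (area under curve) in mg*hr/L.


C0 = Dose/Vd = 283/36.8 = 7.69022 mg/L
AUC = C0/ke = 7.69022/0.096
AUC = 80.11 mg*hr/L


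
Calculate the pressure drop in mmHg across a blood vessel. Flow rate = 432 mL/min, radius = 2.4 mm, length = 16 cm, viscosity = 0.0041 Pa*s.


dP = 8*mu*L*Q / (pi*r^4)
Q = 432 mL/min = 7.2e-06 m^3/s
dP = 362.52 Pa = 362.52 / 133.322 mmHg = 2.719 mmHg


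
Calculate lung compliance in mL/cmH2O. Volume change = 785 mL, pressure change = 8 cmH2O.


C = dV / dP
C = 785 / 8
C = 98.12 mL/cmH2O


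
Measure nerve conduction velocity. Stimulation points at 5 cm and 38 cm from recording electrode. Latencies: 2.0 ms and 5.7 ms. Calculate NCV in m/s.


Distance = (38 - 5) / 100 = 0.33 m
dt = (5.7 - 2.0) / 1000 = 0.0037 s
NCV = dist / dt = 89.19 m/s


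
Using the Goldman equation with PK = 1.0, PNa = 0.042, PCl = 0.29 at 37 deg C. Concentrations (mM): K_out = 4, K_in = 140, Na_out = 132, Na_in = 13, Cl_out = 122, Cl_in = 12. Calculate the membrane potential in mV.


Vm = (RT/F)*ln((PK*Ko + PNa*Nao + PCl*Cli)/(PK*Ki + PNa*Nai + PCl*Clo))
Numer = 13.024, Denom = 175.926
Vm = -69.57 mV


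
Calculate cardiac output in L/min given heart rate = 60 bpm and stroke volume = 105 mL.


CO = HR * SV
CO = 60 * 105 / 1000
CO = 6.3 L/min


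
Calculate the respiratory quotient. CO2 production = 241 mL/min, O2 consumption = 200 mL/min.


RQ = VCO2 / VO2
RQ = 241 / 200
RQ = 1.205


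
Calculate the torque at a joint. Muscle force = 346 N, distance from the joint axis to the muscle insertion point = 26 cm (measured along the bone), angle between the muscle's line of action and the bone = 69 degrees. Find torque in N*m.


Torque = F * d * sin(theta)   (moment arm = d*sin(theta))
d = 26 cm = 0.26 m
Torque = 346 * 0.26 * sin(69)
Torque = 83.98 N*m


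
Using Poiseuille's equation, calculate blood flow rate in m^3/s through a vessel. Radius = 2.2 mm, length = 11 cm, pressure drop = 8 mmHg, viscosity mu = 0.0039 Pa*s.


Q = pi*r^4*dP / (8*mu*L)
r = 0.0022 m, L = 0.11 m
dP = 8 mmHg = 1066.576 Pa
Q = 2.2871e-05 m^3/s


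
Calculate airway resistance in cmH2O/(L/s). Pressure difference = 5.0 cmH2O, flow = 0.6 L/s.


R = dP / flow
R = 5.0 / 0.6
R = 8.333 cmH2O/(L/s)


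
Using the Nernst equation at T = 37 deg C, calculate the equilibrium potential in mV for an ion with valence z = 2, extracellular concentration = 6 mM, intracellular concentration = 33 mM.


E = (RT/(zF)) * ln(C_out/C_in)
T = 37 + 273.15 = 310.15 K
E = (8.314 * 310.15 / (2 * 96485)) * ln(6/33)
E = -22.78 mV


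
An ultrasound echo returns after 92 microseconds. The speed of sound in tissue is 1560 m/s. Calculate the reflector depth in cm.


depth = c * t / 2
t = 92 us = 9.2000e-05 s
depth = 1560 * 9.2000e-05 / 2
depth = 0.07176 m = 7.176 cm


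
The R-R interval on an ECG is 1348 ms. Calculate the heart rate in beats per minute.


HR = 60 / RR_interval(s)
RR = 1348 ms = 1.348 s
HR = 60 / 1.348 = 44.51 bpm


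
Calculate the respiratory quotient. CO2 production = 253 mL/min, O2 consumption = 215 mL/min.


RQ = VCO2 / VO2
RQ = 253 / 215
RQ = 1.177


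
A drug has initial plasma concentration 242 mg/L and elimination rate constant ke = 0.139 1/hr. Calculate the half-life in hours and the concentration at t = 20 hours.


t_half = ln(2) / ke = 0.693147 / 0.139 = 4.987 hr
C(t) = C0 * exp(-ke*t) = 242 * exp(-0.139*20)
C(20) = 15.01 mg/L
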